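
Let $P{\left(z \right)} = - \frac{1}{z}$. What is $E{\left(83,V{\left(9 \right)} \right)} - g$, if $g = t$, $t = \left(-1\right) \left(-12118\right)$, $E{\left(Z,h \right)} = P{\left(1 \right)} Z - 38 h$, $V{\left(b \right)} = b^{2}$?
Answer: $-15279$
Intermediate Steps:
$E{\left(Z,h \right)} = - Z - 38 h$ ($E{\left(Z,h \right)} = - 1^{-1} Z - 38 h = \left(-1\right) 1 Z - 38 h = - Z - 38 h$)
$t = 12118$
$g = 12118$
$E{\left(83,V{\left(9 \right)} \right)} - g = \left(\left(-1\right) 83 - 38 \cdot 9^{2}\right) - 12118 = \left(-83 - 3078\right) - 12118 = -3161 - 12118 = -15279$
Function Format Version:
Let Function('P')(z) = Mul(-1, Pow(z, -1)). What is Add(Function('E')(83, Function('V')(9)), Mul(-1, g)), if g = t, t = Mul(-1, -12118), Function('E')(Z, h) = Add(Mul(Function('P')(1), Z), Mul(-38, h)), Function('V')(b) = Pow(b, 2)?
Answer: -15279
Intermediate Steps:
Function('E')(Z, h) = Add(Mul(-1, Z), Mul(-38, h)) (Function('E')(Z, h) = Add(Mul(Mul(-1, Pow(1, -1)), Z), Mul(-38, h)) = Add(Mul(Mul(-1, 1), Z), Mul(-38, h)) = Add(Mul(-1, Z), Mul(-38, h)))
t = 12118
g = 12118
Add(Function('E')(83, Function('V')(9)), Mul(-1, g)) = Add(Add(Mul(-1, 83), Mul(-38, Pow(9, 2))), Mul(-1, 12118)) = Add(Add(-83, Mul(-38, 81)), -12118) = Add(Add(-83, -3078), -12118) = Add(-3161, -12118) = -15279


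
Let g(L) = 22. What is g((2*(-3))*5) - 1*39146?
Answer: -39124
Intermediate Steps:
g((2*(-3))*5) - 1*39146 = 22 - 1*39146 = 22 - 39146 = -39124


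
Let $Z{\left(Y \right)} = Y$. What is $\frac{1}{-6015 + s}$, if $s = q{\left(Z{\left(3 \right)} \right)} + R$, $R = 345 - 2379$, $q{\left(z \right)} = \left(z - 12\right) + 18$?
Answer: $- \frac{1}{8040} \approx -0.00012438$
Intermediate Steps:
$q{\left(z \right)} = 6 + z$ ($q{\left(z \right)} = \left(-12 + z\right) + 18 = 6 + z$)
$R = -2034$ ($R = 345 - 2379 = -2034$)
$s = -2025$ ($s = \left(6 + 3\right) - 2034 = 9 - 2034 = -2025$)
$\frac{1}{-6015 + s} = \frac{1}{-6015 - 2025} = \frac{1}{-8040} = - \frac{1}{8040}$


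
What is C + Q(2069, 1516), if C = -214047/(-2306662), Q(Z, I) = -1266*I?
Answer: -260416157025/135686 ≈ -1.9193e+6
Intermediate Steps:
C = 12591/135686 (C = -214047*(-1/2306662) = 12591/135686 ≈ 0.092795)
C + Q(2069, 1516) = 12591/135686 - 1266*1516 = 12591/135686 - 1919256 = -260416157025/135686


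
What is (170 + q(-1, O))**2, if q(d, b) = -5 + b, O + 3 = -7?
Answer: 24025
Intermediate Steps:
O = -10 (O = -3 - 7 = -10)
(170 + q(-1, O))**2 = (170 + (-5 - 10))**2 = (170 - 15)**2 = 155**2 = 24025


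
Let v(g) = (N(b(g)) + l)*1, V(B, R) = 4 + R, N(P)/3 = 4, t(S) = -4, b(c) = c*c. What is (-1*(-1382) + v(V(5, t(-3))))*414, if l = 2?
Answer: 577944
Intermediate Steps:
b(c) = c²
N(P) = 12 (N(P) = 3*4 = 12)
v(g) = 14 (v(g) = (12 + 2)*1 = 14*1 = 14)
(-1*(-1382) + v(V(5, t(-3))))*414 = (-1*(-1382) + 14)*414 = (1382 + 14)*414 = 1396*414 = 577944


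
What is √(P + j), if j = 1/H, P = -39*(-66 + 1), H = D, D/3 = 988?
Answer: √5567682081/1482 ≈ 50.349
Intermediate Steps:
D = 2964 (D = 3*988 = 2964)
H = 2964
P = 2535 (P = -39*(-65) = 2535)
j = 1/2964 ≈ 0.00033738
√(P + j) = √(2535 + 1/2964) = √(7513741/2964) = √5567682081/1482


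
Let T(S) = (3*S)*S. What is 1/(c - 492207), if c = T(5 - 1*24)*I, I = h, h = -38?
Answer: -1/533361 ≈ -1.8749e-6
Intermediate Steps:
I = -38
T(S) = 3*S²
c = -41154 (c = (3*(5 - 1*24)²)*(-38) = (3*(5 - 24)²)*(-38) = (3*(-19)²)*(-38) = (3*361)*(-38) = 1083*(-38) = -41154)
1/(c - 492207) = 1/(-41154 - 492207) = 1/(-533361) = -1/533361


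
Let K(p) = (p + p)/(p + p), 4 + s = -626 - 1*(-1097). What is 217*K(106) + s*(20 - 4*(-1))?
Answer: 11425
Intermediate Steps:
s = 467 (s = -4 + (-626 - 1*(-1097)) = -4 + (-626 + 1097) = -4 + 471 = 467)
K(p) = 1 (K(p) = (2*p)/((2*p)) = (2*p)*(1/(2*p)) = 1)
217*K(106) + s*(20 - 4*(-1)) = 217*1 + 467*(20 - 4*(-1)) = 217 + 467*(20 + 4) = 217 + 467*24 = 217 + 11208 = 11425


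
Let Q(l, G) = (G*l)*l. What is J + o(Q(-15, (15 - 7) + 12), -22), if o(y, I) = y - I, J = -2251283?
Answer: -2246761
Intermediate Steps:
Q(l, G) = G*l²
J + o(Q(-15, (15 - 7) + 12), -22) = -2251283 + (((15 - 7) + 12)*(-15)² - 1*(-22)) = -2251283 + ((8 + 12)*225 + 22) = -2251283 + (20*225 + 22) = -2251283 + (4500 + 22) = -2251283 + 4522 = -2246761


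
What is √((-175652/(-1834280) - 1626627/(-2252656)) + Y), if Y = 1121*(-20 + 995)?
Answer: √371908008786327498930894085/18446436820 ≈ 1045.5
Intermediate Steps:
Y = 1092975 (Y = 1121*975 = 1092975)
√((-175652/(-1834280) - 1626627/(-2252656)) + Y) = √((-175652/(-1834280) - 1626627/(-2252656)) + 1092975) = √((-175652*(-1/1834280) - 1626627*(-1/2252656)) + 1092975) = √((43913/458570 + 1626627/2252656) + 1092975) = √(60345944737/73785747280 + 1092975) = √(80646037479302737/73785747280) = √371908008786327498930894085/18446436820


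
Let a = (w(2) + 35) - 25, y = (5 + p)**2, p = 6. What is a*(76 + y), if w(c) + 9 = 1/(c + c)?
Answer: 985/4 ≈ 246.25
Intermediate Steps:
w(c) = -9 + 1/(2*c) (w(c) = -9 + 1/(c + c) = -9 + 1/(2*c))
y = 121 (y = (5 + 6)**2 = 11**2 = 121)
a = 5/4 (a = ((-9 + (1/2)/2) + 35) - 25 = ((-9 + (1/2)*(1/2)) + 35) - 25 = ((-9 + 1/4) + 35) - 25 = (-35/4 + 35) - 25 = 105/4 - 25 = 5/4 ≈ 1.2500)
a*(76 + y) = 5*(76 + 121)/4 = (5/4)*197 = 985/4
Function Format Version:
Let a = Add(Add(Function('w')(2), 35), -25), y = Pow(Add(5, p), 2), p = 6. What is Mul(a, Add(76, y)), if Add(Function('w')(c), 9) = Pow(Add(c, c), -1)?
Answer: Rational(985, 4) ≈ 246.25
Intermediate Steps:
Function('w')(c) = Add(-9, Mul(Rational(1, 2), Pow(c, -1))) (Function('w')(c) = Add(-9, Pow(Add(c, c), -1)) = Add(-9, Pow(Mul(2, c), -1)) = Add(-9, Mul(Rational(1, 2), Pow(c, -1))))
y = 121 (y = Pow(Add(5, 6), 2) = Pow(11, 2) = 121)
a = Rational(5, 4) (a = Add(Add(Add(-9, Mul(Rational(1, 2), Pow(2, -1))), 35), -25) = Add(Add(Add(-9, Mul(Rational(1, 2), Rational(1, 2))), 35), -25) = Add(Add(Add(-9, Rational(1, 4)), 35), -25) = Add(Add(Rational(-35, 4), 35), -25) = Add(Rational(105, 4), -25) = Rational(5, 4) ≈ 1.2500)
Mul(a, Add(76, y)) = Mul(Rational(5, 4), Add(76, 121)) = Mul(Rational(5, 4), 197) = Rational(985, 4)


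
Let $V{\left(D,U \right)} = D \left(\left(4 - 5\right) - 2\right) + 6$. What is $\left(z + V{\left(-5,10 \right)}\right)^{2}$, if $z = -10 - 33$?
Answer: $484$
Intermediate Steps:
$V{\left(D,U \right)} = 6 - 3 D$ ($V{\left(D,U \right)} = D \left(-1 - 2\right) + 6 = D \left(-3\right) + 6 = - 3 D + 6 = 6 - 3 D$)
$z = -43$ ($z = -10 - 33 = -43$)
$\left(z + V{\left(-5,10 \right)}\right)^{2} = \left(-43 + \left(6 - -15\right)\right)^{2} = \left(-43 + \left(6 + 15\right)\right)^{2} = \left(-43 + 21\right)^{2} = \left(-22\right)^{2} = 484$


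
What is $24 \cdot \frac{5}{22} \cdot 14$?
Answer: $\frac{840}{11} \approx 76.364$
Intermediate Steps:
$24 \cdot \frac{5}{22} \cdot 14 = \frac{60}{11} \cdot 14 = \frac{840}{11}$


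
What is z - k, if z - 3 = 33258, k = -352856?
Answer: 386117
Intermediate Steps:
z = 33261 (z = 3 + 33258 = 33261)
z - k = 33261 - 1*(-352856) = 33261 + 352856 = 386117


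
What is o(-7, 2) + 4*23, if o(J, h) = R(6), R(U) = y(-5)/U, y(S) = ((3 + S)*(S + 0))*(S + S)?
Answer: 226/3 ≈ 75.333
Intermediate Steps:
y(S) = 2*S²*(3 + S) (y(S) = ((3 + S)*S)*(2*S) = (S*(3 + S))*(2*S) = 2*S²*(3 + S))
R(U) = -100/U (R(U) = (2*(-5)²*(3 - 5))/U = (2*25*(-2))/U = -100/U)
o(J, h) = -50/3 (o(J, h) = -100/6 = -100*⅙ = -50/3)
o(-7, 2) + 4*23 = -50/3 + 4*23 = -50/3 + 92 = 226/3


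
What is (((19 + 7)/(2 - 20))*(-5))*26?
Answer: 1690/9 ≈ 187.78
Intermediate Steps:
(((19 + 7)/(2 - 20))*(-5))*26 = ((26/(-18))*(-5))*26 = ((26*(-1/18))*(-5))*26 = -13/9*(-5)*26 = (65/9)*26 = 1690/9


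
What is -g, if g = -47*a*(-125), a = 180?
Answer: -1057500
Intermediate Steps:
g = 1057500 (g = -47*180*(-125) = -8460*(-125) = 1057500)
-g = -1*1057500 = -1057500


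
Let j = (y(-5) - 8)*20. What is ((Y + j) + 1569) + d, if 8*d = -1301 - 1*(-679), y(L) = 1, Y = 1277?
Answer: 10513/4 ≈ 2628.3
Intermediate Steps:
d = -311/4 (d = (-1301 - 1*(-679))/8 = (-1301 + 679)/8 = (1/8)*(-622) = -311/4 ≈ -77.750)
j = -140 (j = (1 - 8)*20 = -7*20 = -140)
((Y + j) + 1569) + d = ((1277 - 140) + 1569) - 311/4 = (1137 + 1569) - 311/4 = 2706 - 311/4 = 10513/4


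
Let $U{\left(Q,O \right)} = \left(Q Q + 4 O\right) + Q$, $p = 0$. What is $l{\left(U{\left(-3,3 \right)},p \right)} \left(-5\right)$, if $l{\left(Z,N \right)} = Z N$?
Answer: $0$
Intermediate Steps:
$U{\left(Q,O \right)} = Q + Q^{2} + 4 O$ ($U{\left(Q,O \right)} = \left(Q^{2} + 4 O\right) + Q = Q + Q^{2} + 4 O$)
$l{\left(Z,N \right)} = N Z$
$l{\left(U{\left(-3,3 \right)},p \right)} \left(-5\right) = 0 \left(-3 + \left(-3\right)^{2} + 4 \cdot 3\right) \left(-5\right) = 0 \left(-3 + 9 + 12\right) \left(-5\right) = 0 \cdot 18 \left(-5\right) = 0 \left(-5\right) = 0$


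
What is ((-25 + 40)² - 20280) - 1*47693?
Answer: -67748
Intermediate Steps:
((-25 + 40)² - 20280) - 1*47693 = (15² - 20280) - 47693 = (225 - 20280) - 47693 = -20055 - 47693 = -67748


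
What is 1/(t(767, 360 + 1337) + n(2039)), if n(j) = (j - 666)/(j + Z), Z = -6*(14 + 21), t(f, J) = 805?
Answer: 1829/1473718 ≈ 0.0012411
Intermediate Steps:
Z = -210 (Z = -6*35 = -210)
n(j) = (-666 + j)/(-210 + j) (n(j) = (j - 666)/(j - 210) = (-666 + j)/(-210 + j))
1/(t(767, 360 + 1337) + n(2039)) = 1/(805 + (-666 + 2039)/(-210 + 2039)) = 1/(805 + 1373/1829) = 1/(1473718/1829) = 1829/1473718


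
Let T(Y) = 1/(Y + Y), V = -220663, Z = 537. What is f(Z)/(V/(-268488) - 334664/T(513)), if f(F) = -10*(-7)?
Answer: -18794160/92189452780169 ≈ -2.0386e-7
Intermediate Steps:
T(Y) = 1/(2*Y)
f(F) = 70
f(Z)/(V/(-268488) - 334664/T(513)) = 70/(-220663/(-268488) - 334664/((½)/513)) = 70/(-220663*(-1/268488) - 334664/((½)*(1/513))) = 70/(220663/268488 - 334664/1/1026) = 70/(220663/268488 - 334664*1026) = 70/(220663/268488 - 343365264) = 70/(-92189452780169/268488) = 70*(-268488/92189452780169) = -18794160/92189452780169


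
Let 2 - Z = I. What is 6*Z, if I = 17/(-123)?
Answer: 526/41 ≈ 12.829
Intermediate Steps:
I = -17/123 (I = 17*(-1/123) = -17/123 ≈ -0.13821)
Z = 263/123 (Z = 2 - 1*(-17/123) = 2 + 17/123 = 263/123 ≈ 2.1382)
6*Z = 6*(263/123) = 526/41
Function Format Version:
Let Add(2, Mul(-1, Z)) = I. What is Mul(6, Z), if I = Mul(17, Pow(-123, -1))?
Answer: Rational(526, 41) ≈ 12.829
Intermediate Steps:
I = Rational(-17, 123) (I = Mul(17, Rational(-1, 123)) = Rational(-17, 123) ≈ -0.13821)
Z = Rational(263, 123) (Z = Add(2, Mul(-1, Rational(-17, 123))) = Add(2, Rational(17, 123)) = Rational(263, 123) ≈ 2.1382)
Mul(6, Z) = Mul(6, Rational(263, 123)) = Rational(526, 41)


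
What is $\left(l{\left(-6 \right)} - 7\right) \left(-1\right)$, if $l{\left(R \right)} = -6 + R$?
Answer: $19$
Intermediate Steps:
$\left(l{\left(-6 \right)} - 7\right) \left(-1\right) = \left(\left(-6 - 6\right) - 7\right) \left(-1\right) = \left(-12 - 7\right) \left(-1\right) = \left(-19\right) \left(-1\right) = 19$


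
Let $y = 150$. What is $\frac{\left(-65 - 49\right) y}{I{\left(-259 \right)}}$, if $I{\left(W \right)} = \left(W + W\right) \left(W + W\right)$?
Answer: $- \frac{4275}{67081} \approx -0.063729$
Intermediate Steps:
$I{\left(W \right)} = 4 W^{2}$ ($I{\left(W \right)} = 2 W 2 W = 4 W^{2}$)
$\frac{\left(-65 - 49\right) y}{I{\left(-259 \right)}} = \frac{\left(-65 - 49\right) 150}{4 \left(-259\right)^{2}} = \frac{\left(-114\right) 150}{4 \cdot 67081} = - \frac{17100}{268324} = \left(-17100\right) \frac{1}{268324} = - \frac{4275}{67081}$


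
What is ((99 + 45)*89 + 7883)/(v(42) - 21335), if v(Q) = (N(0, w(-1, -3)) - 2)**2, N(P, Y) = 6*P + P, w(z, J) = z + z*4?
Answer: -20699/21331 ≈ -0.97037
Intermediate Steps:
w(z, J) = 5*z (w(z, J) = z + 4*z = 5*z)
N(P, Y) = 7*P
v(Q) = 4 (v(Q) = (7*0 - 2)**2 = (0 - 2)**2 = (-2)**2 = 4)
((99 + 45)*89 + 7883)/(v(42) - 21335) = ((99 + 45)*89 + 7883)/(4 - 21335) = (144*89 + 7883)/(-21331) = (12816 + 7883)*(-1/21331) = 20699*(-1/21331) = -20699/21331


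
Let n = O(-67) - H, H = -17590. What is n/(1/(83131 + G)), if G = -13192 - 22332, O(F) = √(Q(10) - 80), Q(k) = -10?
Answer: 837407130 + 142821*I*√10 ≈ 8.3741e+8 + 4.5164e+5*I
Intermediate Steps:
O(F) = 3*I*√10 (O(F) = √(-10 - 80) = √(-90) = 3*I*√10)
G = -35524
n = 17590 + 3*I*√10 (n = 3*I*√10 - 1*(-17590) = 3*I*√10 + 17590 = 17590 + 3*I*√10 ≈ 17590.0 + 9.4868*I)
n/(1/(83131 + G)) = (17590 + 3*I*√10)/(1/(83131 - 35524)) = (17590 + 3*I*√10)/(1/47607) = (17590 + 3*I*√10)*47607 = 837407130 + 142821*I*√10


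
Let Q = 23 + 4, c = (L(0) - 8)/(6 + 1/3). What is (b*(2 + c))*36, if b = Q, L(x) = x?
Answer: 13608/19 ≈ 716.21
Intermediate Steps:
c = -24/19 (c = (0 - 8)/(6 + 1/3) = -8/(6 + ⅓) = -8/19/3 = -8*3/19 = -24/19 ≈ -1.2632)
Q = 27
b = 27
(b*(2 + c))*36 = (27*(2 - 24/19))*36 = (27*(14/19))*36 = (378/19)*36 = 13608/19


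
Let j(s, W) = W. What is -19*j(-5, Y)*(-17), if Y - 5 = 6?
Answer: 3553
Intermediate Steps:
Y = 11 (Y = 5 + 6 = 11)
-19*j(-5, Y)*(-17) = -19*11*(-17) = -209*(-17) = 3553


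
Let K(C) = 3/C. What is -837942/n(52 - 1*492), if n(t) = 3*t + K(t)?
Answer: 122898160/193601 ≈ 634.80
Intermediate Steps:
n(t) = 3*t + 3/t
-837942/n(52 - 1*492) = -837942/(3*(52 - 1*492) + 3/(52 - 1*492)) = -837942/(3*(52 - 492) + 3/(52 - 492)) = -837942/(3*(-440) + 3/(-440)) = -837942/(-1320 + 3*(-1/440)) = -837942/(-1320 - 3/440) = -837942/(-580803/440) = -837942*(-440/580803) = 122898160/193601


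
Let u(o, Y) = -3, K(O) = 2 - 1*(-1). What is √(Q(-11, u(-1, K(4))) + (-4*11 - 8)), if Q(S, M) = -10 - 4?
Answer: I*√66 ≈ 8.124*I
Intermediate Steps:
K(O) = 3 (K(O) = 2 + 1 = 3)
Q(S, M) = -14
√(Q(-11, u(-1, K(4))) + (-4*11 - 8)) = √(-14 + (-4*11 - 8)) = √(-14 + (-44 - 8)) = √(-14 - 52) = √(-66) = I*√66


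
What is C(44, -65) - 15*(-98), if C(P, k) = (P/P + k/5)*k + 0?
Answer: 2250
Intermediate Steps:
C(P, k) = k*(1 + k/5) (C(P, k) = (1 + k*(⅕))*k + 0 = (1 + k/5)*k + 0 = k*(1 + k/5) + 0 = k*(1 + k/5))
C(44, -65) - 15*(-98) = (⅕)*(-65)*(5 - 65) - 15*(-98) = (⅕)*(-65)*(-60) - 1*(-1470) = 780 + 1470 = 2250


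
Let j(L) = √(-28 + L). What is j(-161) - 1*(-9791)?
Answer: 9791 + 3*I*√21 ≈ 9791.0 + 13.748*I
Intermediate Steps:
j(-161) - 1*(-9791) = √(-28 - 161) - 1*(-9791) = √(-189) + 9791 = 3*I*√21 + 9791 = 9791 + 3*I*√21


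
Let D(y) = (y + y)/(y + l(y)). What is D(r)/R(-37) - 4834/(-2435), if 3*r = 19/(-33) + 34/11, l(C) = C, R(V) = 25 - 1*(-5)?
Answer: 29491/14610 ≈ 2.0185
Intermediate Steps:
R(V) = 30 (R(V) = 25 + 5 = 30)
r = 83/99 (r = (19/(-33) + 34/11)/3 = (19*(-1/33) + 34*(1/11))/3 = (-19/33 + 34/11)/3 = (⅓)*(83/33) = 83/99 ≈ 0.83838)
D(y) = 1 (D(y) = (y + y)/(y + y) = (2*y)/((2*y)) = (2*y)*(1/(2*y)) = 1)
D(r)/R(-37) - 4834/(-2435) = 1/30 - 4834/(-2435) = 1*(1/30) - 4834*(-1/2435) = 1/30 + 4834/2435 = 29491/14610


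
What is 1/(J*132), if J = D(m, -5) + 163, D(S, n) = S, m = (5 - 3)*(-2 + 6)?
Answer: 1/22572 ≈ 4.4303e-5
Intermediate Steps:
m = 8 (m = 2*4 = 8)
J = 171 (J = 8 + 163 = 171)
1/(J*132) = 1/(171*132) = 1/22572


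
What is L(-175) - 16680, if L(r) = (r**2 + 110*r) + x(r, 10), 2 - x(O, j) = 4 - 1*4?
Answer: -5303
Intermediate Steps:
x(O, j) = 2 (x(O, j) = 2 - (4 - 1*4) = 2 - (4 - 4) = 2 - 1*0 = 2 + 0 = 2)
L(r) = 2 + r**2 + 110*r (L(r) = (r**2 + 110*r) + 2 = 2 + r**2 + 110*r)
L(-175) - 16680 = (2 + (-175)**2 + 110*(-175)) - 16680 = (2 + 30625 - 19250) - 16680 = 11377 - 16680 = -5303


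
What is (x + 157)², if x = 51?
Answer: 43264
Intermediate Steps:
(x + 157)² = (51 + 157)² = 208² = 43264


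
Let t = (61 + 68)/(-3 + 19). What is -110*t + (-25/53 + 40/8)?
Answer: -374115/424 ≈ -882.35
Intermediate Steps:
t = 129/16 ≈ 8.0625
-110*t + (-25/53 + 40/8) = -110*129/16 + (-25/53 + 40/8) = -7095/8 + (-25*1/53 + 40*(⅛)) = -7095/8 + (-25/53 + 5) = -7095/8 + 240/53 = -374115/424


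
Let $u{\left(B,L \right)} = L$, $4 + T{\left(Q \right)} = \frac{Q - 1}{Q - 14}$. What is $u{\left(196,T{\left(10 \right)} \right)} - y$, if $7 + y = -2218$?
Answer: $\frac{8875}{4} \approx 2218.8$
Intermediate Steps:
$y = -2225$ ($y = -7 - 2218 = -2225$)
$T{\left(Q \right)} = -4 + \frac{-1 + Q}{-14 + Q}$ ($T{\left(Q \right)} = -4 + \frac{Q - 1}{Q - 14} = -4 + \frac{-1 + Q}{-14 + Q}$)
$u{\left(196,T{\left(10 \right)} \right)} - y = \frac{55 - 30}{-14 + 10} - -2225 = \frac{55 - 30}{-4} + 2225 = \left(- \frac{1}{4}\right) 25 + 2225 = - \frac{25}{4} + 2225 = \frac{8875}{4}$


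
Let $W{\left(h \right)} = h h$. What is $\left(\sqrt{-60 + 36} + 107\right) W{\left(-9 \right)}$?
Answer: $8667 + 162 i \sqrt{6} \approx 8667.0 + 396.82 i$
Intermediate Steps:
$W{\left(h \right)} = h^{2}$
$\left(\sqrt{-60 + 36} + 107\right) W{\left(-9 \right)} = \left(\sqrt{-60 + 36} + 107\right) \left(-9\right)^{2} = \left(\sqrt{-24} + 107\right) 81 = \left(2 i \sqrt{6} + 107\right) 81 = \left(107 + 2 i \sqrt{6}\right) 81 = 8667 + 162 i \sqrt{6}$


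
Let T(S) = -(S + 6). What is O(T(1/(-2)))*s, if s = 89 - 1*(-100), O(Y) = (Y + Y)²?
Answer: 22869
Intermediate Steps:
T(S) = -6 - S (T(S) = -(6 + S) = -6 - S)
O(Y) = 4*Y² (O(Y) = (2*Y)² = 4*Y²)
s = 189 (s = 89 + 100 = 189)
O(T(1/(-2)))*s = (4*(-6 - 1/(-2))²)*189 = (4*(-6 - 1*(-½))²)*189 = (4*(-6 + ½)²)*189 = (4*(-11/2)²)*189 = (4*(121/4))*189 = 121*189 = 22869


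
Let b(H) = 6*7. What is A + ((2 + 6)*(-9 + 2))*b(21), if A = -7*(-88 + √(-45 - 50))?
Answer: -1736 - 7*I*√95 ≈ -1736.0 - 68.228*I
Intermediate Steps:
b(H) = 42
A = 616 - 7*I*√95 (A = -7*(-88 + √(-95)) = -7*(-88 + I*√95) = 616 - 7*I*√95 ≈ 616.0 - 68.228*I)
A + ((2 + 6)*(-9 + 2))*b(21) = (616 - 7*I*√95) + ((2 + 6)*(-9 + 2))*42 = (616 - 7*I*√95) + (8*(-7))*42 = (616 - 7*I*√95) - 56*42 = (616 - 7*I*√95) - 2352 = -1736 - 7*I*√95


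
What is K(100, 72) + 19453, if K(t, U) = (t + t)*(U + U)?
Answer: 48253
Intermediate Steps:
K(t, U) = 4*U*t (K(t, U) = (2*t)*(2*U) = 4*U*t)
K(100, 72) + 19453 = 4*72*100 + 19453 = 28800 + 19453 = 48253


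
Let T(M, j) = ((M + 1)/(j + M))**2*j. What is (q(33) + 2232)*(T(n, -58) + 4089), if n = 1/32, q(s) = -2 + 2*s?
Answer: 4615054484664/491575 ≈ 9.3883e+6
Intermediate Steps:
n = 1/32 ≈ 0.031250
T(M, j) = j*(1 + M)**2/(M + j)**2 (T(M, j) = ((1 + M)/(M + j))**2*j = ((1 + M)**2/(M + j)**2)*j = j*(1 + M)**2/(M + j)**2)
(q(33) + 2232)*(T(n, -58) + 4089) = ((-2 + 2*33) + 2232)*(-58*(1 + 1/32)**2/(1/32 - 58)**2 + 4089) = ((-2 + 66) + 2232)*(-58*(33/32)**2/(-1855/32)**2 + 4089) = (64 + 2232)*(-58*1089/1024*1024/3441025 + 4089) = 2296*(-63162/3441025 + 4089) = 2296*(14070288063/3441025) = 4615054484664/491575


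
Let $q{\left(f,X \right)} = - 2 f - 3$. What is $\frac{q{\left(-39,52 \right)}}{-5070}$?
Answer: $- \frac{5}{338} \approx -0.014793$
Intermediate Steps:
$q{\left(f,X \right)} = -3 - 2 f$
$\frac{q{\left(-39,52 \right)}}{-5070} = \frac{-3 - -78}{-5070} = \left(-3 + 78\right) \left(- \frac{1}{5070}\right) = 75 \left(- \frac{1}{5070}\right) = - \frac{5}{338}$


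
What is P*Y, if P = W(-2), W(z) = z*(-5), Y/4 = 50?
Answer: 2000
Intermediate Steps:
Y = 200 (Y = 4*50 = 200)
W(z) = -5*z
P = 10 (P = -5*(-2) = 10)
P*Y = 10*200 = 2000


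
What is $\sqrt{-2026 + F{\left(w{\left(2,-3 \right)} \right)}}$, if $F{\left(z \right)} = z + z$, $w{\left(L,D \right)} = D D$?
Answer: $2 i \sqrt{502} \approx 44.811 i$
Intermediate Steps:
$w{\left(L,D \right)} = D^{2}$
$F{\left(z \right)} = 2 z$
$\sqrt{-2026 + F{\left(w{\left(2,-3 \right)} \right)}} = \sqrt{-2026 + 2 \left(-3\right)^{2}} = \sqrt{-2026 + 2 \cdot 9} = \sqrt{-2026 + 18} = \sqrt{-2008} = 2 i \sqrt{502}$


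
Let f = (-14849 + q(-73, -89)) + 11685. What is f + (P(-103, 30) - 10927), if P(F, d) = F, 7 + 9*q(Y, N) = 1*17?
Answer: -127736/9 ≈ -14193.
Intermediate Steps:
q(Y, N) = 10/9 (q(Y, N) = -7/9 + (1*17)/9 = -7/9 + (1/9)*17 = -7/9 + 17/9 = 10/9)
f = -28466/9 (f = (-14849 + 10/9) + 11685 = -133631/9 + 11685 = -28466/9 ≈ -3162.9)
f + (P(-103, 30) - 10927) = -28466/9 + (-103 - 10927) = -28466/9 - 11030 = -127736/9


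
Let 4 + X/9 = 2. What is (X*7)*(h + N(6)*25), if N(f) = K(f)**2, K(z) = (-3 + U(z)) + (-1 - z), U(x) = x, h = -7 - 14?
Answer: -47754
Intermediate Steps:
X = -18 (X = -36 + 9*2 = -36 + 18 = -18)
h = -21
K(z) = -4 (K(z) = (-3 + z) + (-1 - z) = -4)
N(f) = 16 (N(f) = (-4)**2 = 16)
(X*7)*(h + N(6)*25) = (-18*7)*(-21 + 16*25) = -126*(-21 + 400) = -126*379 = -47754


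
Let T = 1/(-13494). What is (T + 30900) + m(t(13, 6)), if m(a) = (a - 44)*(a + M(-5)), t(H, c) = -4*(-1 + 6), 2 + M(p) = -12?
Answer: 446327543/13494 ≈ 33076.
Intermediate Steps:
M(p) = -14 (M(p) = -2 - 12 = -14)
t(H, c) = -20 (t(H, c) = -4*5 = -20)
T = -1/13494 ≈ -7.4107e-5
m(a) = (-44 + a)*(-14 + a) (m(a) = (a - 44)*(a - 14) = (-44 + a)*(-14 + a))
(T + 30900) + m(t(13, 6)) = (-1/13494 + 30900) + (616 + (-20)² - 58*(-20)) = 416964599/13494 + (616 + 400 + 1160) = 416964599/13494 + 2176 = 446327543/13494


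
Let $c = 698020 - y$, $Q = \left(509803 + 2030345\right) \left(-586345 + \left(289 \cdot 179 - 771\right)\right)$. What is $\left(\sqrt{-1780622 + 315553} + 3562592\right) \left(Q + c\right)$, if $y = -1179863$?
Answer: $-4844965726416899424 - 1359955259097 i \sqrt{1465069} \approx -4.845 \cdot 10^{18} - 1.6461 \cdot 10^{15} i$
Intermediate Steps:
$Q = -1359957136980$ ($Q = 2540148 \left(-586345 + \left(51731 - 771\right)\right) = 2540148 \left(-586345 + 50960\right) = 2540148 \left(-535385\right) = -1359957136980$)
$c = 1877883$ ($c = 698020 - -1179863 = 698020 + 1179863 = 1877883$)
$\left(\sqrt{-1780622 + 315553} + 3562592\right) \left(Q + c\right) = \left(\sqrt{-1780622 + 315553} + 3562592\right) \left(-1359957136980 + 1877883\right) = \left(\sqrt{-1465069} + 3562592\right) \left(-1359955259097\right) = \left(i \sqrt{1465069} + 3562592\right) \left(-1359955259097\right) = \left(3562592 + i \sqrt{1465069}\right) \left(-1359955259097\right) = -4844965726416899424 - 1359955259097 i \sqrt{1465069}$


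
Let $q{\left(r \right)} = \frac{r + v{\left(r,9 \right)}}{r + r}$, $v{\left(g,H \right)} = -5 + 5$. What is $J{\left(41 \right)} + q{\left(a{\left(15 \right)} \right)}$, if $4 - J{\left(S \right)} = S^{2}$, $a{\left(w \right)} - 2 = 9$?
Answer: $- \frac{3353}{2} \approx -1676.5$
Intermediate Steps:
$v{\left(g,H \right)} = 0$
$a{\left(w \right)} = 11$ ($a{\left(w \right)} = 2 + 9 = 11$)
$q{\left(r \right)} = \frac{1}{2}$ ($q{\left(r \right)} = \frac{r + 0}{r + r} = \frac{r}{2 r} = r \frac{1}{2 r} = \frac{1}{2}$)
$J{\left(S \right)} = 4 - S^{2}$
$J{\left(41 \right)} + q{\left(a{\left(15 \right)} \right)} = \left(4 - 41^{2}\right) + \frac{1}{2} = \left(4 - 1681\right) + \frac{1}{2} = -1677 + \frac{1}{2} = - \frac{3353}{2}$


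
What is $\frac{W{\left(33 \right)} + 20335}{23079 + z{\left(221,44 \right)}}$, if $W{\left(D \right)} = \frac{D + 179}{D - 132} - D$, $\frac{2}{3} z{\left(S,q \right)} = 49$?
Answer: $\frac{82028}{93555} \approx 0.87679$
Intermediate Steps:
$z{\left(S,q \right)} = \frac{147}{2}$ ($z{\left(S,q \right)} = \frac{3}{2} \cdot 49 = \frac{147}{2}$)
$W{\left(D \right)} = - D + \frac{179 + D}{-132 + D}$ ($W{\left(D \right)} = \frac{179 + D}{-132 + D} - D = - D + \frac{179 + D}{-132 + D}$)
$\frac{W{\left(33 \right)} + 20335}{23079 + z{\left(221,44 \right)}} = \frac{\frac{179 - 33^{2} + 133 \cdot 33}{-132 + 33} + 20335}{23079 + \frac{147}{2}} = \frac{\frac{179 - 1089 + 4389}{-99} + 20335}{\frac{46305}{2}} = \left(- \frac{179 - 1089 + 4389}{99} + 20335\right) \frac{2}{46305} = \left(\left(- \frac{1}{99}\right) 3479 + 20335\right) \frac{2}{46305} = \left(- \frac{3479}{99} + 20335\right) \frac{2}{46305} = \frac{2009686}{99} \cdot \frac{2}{46305} = \frac{82028}{93555}$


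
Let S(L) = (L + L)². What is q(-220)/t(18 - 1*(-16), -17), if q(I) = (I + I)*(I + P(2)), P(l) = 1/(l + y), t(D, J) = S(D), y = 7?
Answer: 108845/5202 ≈ 20.924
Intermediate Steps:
S(L) = 4*L² (S(L) = (2*L)² = 4*L²)
t(D, J) = 4*D²
P(l) = 1/(7 + l) (P(l) = 1/(l + 7) = 1/(7 + l))
q(I) = 2*I*(⅑ + I) (q(I) = (I + I)*(I + 1/(7 + 2)) = (2*I)*(I + 1/9) = (2*I)*(I + ⅑) = (2*I)*(⅑ + I) = 2*I*(⅑ + I))
q(-220)/t(18 - 1*(-16), -17) = ((2/9)*(-220)*(1 + 9*(-220)))/((4*(18 - 1*(-16))²)) = ((2/9)*(-220)*(1 - 1980))/((4*(18 + 16)²)) = ((2/9)*(-220)*(-1979))/((4*34²)) = 870760/(9*((4*1156))) = (870760/9)/4624 = (870760/9)*(1/4624) = 108845/5202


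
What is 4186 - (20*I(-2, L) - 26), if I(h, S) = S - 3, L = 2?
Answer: 4232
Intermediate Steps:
I(h, S) = -3 + S
4186 - (20*I(-2, L) - 26) = 4186 - (20*(-3 + 2) - 26) = 4186 - (20*(-1) - 26) = 4186 - (-20 - 26) = 4186 - 1*(-46) = 4186 + 46 = 4232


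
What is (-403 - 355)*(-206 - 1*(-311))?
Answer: -79590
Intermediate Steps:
(-403 - 355)*(-206 - 1*(-311)) = -758*(-206 + 311) = -758*105 = -79590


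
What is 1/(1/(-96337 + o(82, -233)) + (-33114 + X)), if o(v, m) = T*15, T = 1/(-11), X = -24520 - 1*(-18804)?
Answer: -1059722/41149005271 ≈ -2.5753e-5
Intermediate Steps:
X = -5716 (X = -24520 + 18804 = -5716)
T = -1/11 ≈ -0.090909
o(v, m) = -15/11 (o(v, m) = -1/11*15 = -15/11)
1/(1/(-96337 + o(82, -233)) + (-33114 + X)) = 1/(1/(-96337 - 15/11) + (-33114 - 5716)) = 1/(1/(-1059722/11) - 38830) = 1/(-11/1059722 - 38830) = 1/(-41149005271/1059722) = -1059722/41149005271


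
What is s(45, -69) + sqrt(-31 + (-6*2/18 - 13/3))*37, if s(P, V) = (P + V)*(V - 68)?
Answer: 3288 + 222*I ≈ 3288.0 + 222.0*I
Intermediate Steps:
s(P, V) = (-68 + V)*(P + V) (s(P, V) = (P + V)*(-68 + V) = (-68 + V)*(P + V))
s(45, -69) + sqrt(-31 + (-6*2/18 - 13/3))*37 = ((-69)**2 - 68*45 - 68*(-69) + 45*(-69)) + sqrt(-31 + (-6*2/18 - 13/3))*37 = (4761 - 3060 + 4692 - 3105) + sqrt(-31 + (-12*1/18 - 13*1/3))*37 = 3288 + sqrt(-31 + (-2/3 - 13/3))*37 = 3288 + sqrt(-31 - 5)*37 = 3288 + sqrt(-36)*37 = 3288 + (6*I)*37 = 3288 + 222*I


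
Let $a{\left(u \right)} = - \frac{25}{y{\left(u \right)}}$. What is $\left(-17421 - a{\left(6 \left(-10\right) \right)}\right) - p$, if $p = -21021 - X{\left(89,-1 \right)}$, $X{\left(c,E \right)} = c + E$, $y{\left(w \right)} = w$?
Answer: $\frac{44251}{12} \approx 3687.6$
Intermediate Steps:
$a{\left(u \right)} = - \frac{25}{u}$
$X{\left(c,E \right)} = E + c$
$p = -21109$ ($p = -21021 - \left(-1 + 89\right) = -21021 - 88 = -21109$)
$\left(-17421 - a{\left(6 \left(-10\right) \right)}\right) - p = \left(-17421 - - \frac{25}{6 \left(-10\right)}\right) - -21109 = \left(-17421 - - \frac{25}{-60}\right) + 21109 = \left(-17421 - \left(-25\right) \left(- \frac{1}{60}\right)\right) + 21109 = \left(-17421 - \frac{5}{12}\right) + 21109 = - \frac{209057}{12} + 21109 = \frac{44251}{12}$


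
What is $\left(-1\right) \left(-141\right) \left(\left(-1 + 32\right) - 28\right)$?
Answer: $423$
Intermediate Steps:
$\left(-1\right) \left(-141\right) \left(\left(-1 + 32\right) - 28\right) = 141 \left(31 - 28\right) = 141 \cdot 3 = 423$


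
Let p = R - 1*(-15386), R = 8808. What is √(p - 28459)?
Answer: I*√4265 ≈ 65.307*I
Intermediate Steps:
p = 24194 (p = 8808 - 1*(-15386) = 8808 + 15386 = 24194)
√(p - 28459) = √(24194 - 28459) = √(-4265) = I*√4265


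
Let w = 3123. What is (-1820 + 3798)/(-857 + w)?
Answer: 989/1133 ≈ 0.87290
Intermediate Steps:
(-1820 + 3798)/(-857 + w) = (-1820 + 3798)/(-857 + 3123) = 1978/2266 = 1978*(1/2266) = 989/1133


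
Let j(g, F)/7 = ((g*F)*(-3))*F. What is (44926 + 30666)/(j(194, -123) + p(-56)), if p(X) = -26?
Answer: -18898/15408893 ≈ -0.0012264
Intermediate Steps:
j(g, F) = -21*g*F**2 (j(g, F) = 7*(((g*F)*(-3))*F) = 7*(((F*g)*(-3))*F) = 7*((-3*F*g)*F) = 7*(-3*g*F**2) = -21*g*F**2)
(44926 + 30666)/(j(194, -123) + p(-56)) = (44926 + 30666)/(-21*194*(-123)**2 - 26) = 75592/(-21*194*15129 - 26) = 75592/(-61635546 - 26) = 75592/(-61635572) = 75592*(-1/61635572) = -18898/15408893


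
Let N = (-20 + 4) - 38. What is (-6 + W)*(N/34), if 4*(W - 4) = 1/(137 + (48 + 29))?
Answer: 46197/14552 ≈ 3.1746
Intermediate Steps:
N = -54 (N = -16 - 38 = -54)
W = 3425/856 (W = 4 + 1/(4*(137 + (48 + 29))) = 4 + 1/(4*(137 + 77)) = 4 + (¼)/214 = 4 + (¼)*(1/214) = 4 + 1/856 = 3425/856 ≈ 4.0012)
(-6 + W)*(N/34) = (-6 + 3425/856)*(-54/34) = -(-46197)/(428*34) = -1711/856*(-27/17) = 46197/14552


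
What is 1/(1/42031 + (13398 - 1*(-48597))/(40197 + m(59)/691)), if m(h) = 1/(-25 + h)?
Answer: 39693585435889/61219538474749 ≈ 0.64838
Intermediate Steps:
1/(1/42031 + (13398 - 1*(-48597))/(40197 + m(59)/691)) = 1/(1/42031 + (13398 - 1*(-48597))/(40197 + 1/((-25 + 59)*691))) = 1/(1/42031 + (13398 + 48597)/(40197 + (1/691)/34)) = 1/(1/42031 + 61995/(40197 + (1/34)*(1/691))) = 1/(1/42031 + 61995/(40197 + 1/23494)) = 1/(1/42031 + 61995/(944388319/23494)) = 1/(1/42031 + 61995*(23494/944388319)) = 1/(1/42031 + 1456510530/944388319) = 1/(61219538474749/39693585435889) = 39693585435889/61219538474749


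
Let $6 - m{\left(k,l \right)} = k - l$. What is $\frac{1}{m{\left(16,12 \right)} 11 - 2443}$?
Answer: $- \frac{1}{2421} \approx -0.00041305$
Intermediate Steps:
$m{\left(k,l \right)} = 6 + l - k$ ($m{\left(k,l \right)} = 6 - \left(k - l\right) = 6 + l - k$)
$\frac{1}{m{\left(16,12 \right)} 11 - 2443} = \frac{1}{\left(6 + 12 - 16\right) 11 - 2443} = \frac{1}{2 \cdot 11 - 2443} = \frac{1}{22 - 2443} = \frac{1}{-2421} = - \frac{1}{2421}$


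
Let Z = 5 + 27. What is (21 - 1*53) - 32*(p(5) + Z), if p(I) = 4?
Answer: -1184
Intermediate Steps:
Z = 32
(21 - 1*53) - 32*(p(5) + Z) = (21 - 1*53) - 32*(4 + 32) = (21 - 53) - 32*36 = -32 - 1152 = -1184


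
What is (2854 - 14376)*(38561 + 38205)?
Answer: -884497852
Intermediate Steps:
(2854 - 14376)*(38561 + 38205) = -11522*76766 = -884497852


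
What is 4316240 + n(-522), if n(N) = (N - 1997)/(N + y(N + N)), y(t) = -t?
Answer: 2253074761/522 ≈ 4.3162e+6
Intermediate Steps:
n(N) = -(-1997 + N)/N (n(N) = (N - 1997)/(N - (N + N)) = (-1997 + N)/(N - 2*N) = (-1997 + N)/((-N)) = (-1997 + N)*(-1/N) = -(-1997 + N)/N)
4316240 + n(-522) = 4316240 + (1997 - 1*(-522))/(-522) = 4316240 - (1997 + 522)/522 = 4316240 - 1/522*2519 = 4316240 - 2519/522 = 2253074761/522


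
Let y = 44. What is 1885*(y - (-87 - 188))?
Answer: 601315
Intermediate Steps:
1885*(y - (-87 - 188)) = 1885*(44 - (-87 - 188)) = 1885*(44 - 1*(-275)) = 1885*(44 + 275) = 1885*319 = 601315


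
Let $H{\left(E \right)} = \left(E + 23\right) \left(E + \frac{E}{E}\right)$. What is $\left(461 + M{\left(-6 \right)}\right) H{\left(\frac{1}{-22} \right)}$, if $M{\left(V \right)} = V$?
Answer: $\frac{4825275}{484} \approx 9969.6$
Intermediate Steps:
$H{\left(E \right)} = \left(1 + E\right) \left(23 + E\right)$ ($H{\left(E \right)} = \left(23 + E\right) \left(E + 1\right) = \left(23 + E\right) \left(1 + E\right) = \left(1 + E\right) \left(23 + E\right)$)
$\left(461 + M{\left(-6 \right)}\right) H{\left(\frac{1}{-22} \right)} = \left(461 - 6\right) \left(23 + \left(\frac{1}{-22}\right)^{2} + \frac{24}{-22}\right) = 455 \left(23 + \left(- \frac{1}{22}\right)^{2} + 24 \left(- \frac{1}{22}\right)\right) = 455 \left(23 + \frac{1}{484} - \frac{12}{11}\right) = 455 \cdot \frac{10605}{484} = \frac{4825275}{484}$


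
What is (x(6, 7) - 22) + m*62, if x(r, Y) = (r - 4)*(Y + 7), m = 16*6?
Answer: 5958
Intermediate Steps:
m = 96
x(r, Y) = (-4 + r)*(7 + Y)
(x(6, 7) - 22) + m*62 = ((-28 - 4*7 + 7*6 + 7*6) - 22) + 96*62 = ((-28 - 28 + 42 + 42) - 22) + 5952 = (28 - 22) + 5952 = 6 + 5952 = 5958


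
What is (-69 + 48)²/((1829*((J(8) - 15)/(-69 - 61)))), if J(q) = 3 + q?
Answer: 28665/3658 ≈ 7.8363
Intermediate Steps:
(-69 + 48)²/((1829*((J(8) - 15)/(-69 - 61)))) = (-69 + 48)²/((1829*(((3 + 8) - 15)/(-69 - 61)))) = (-21)²/((1829*((11 - 15)/(-130)))) = 441/((1829*(-4*(-1/130)))) = 441/((1829*(2/65))) = 441/(3658/65) = 441*(65/3658) = 28665/3658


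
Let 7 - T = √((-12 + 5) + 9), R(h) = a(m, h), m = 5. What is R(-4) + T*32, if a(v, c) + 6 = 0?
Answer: 218 - 32*√2 ≈ 172.75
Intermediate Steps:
a(v, c) = -6 (a(v, c) = -6 + 0 = -6)
R(h) = -6
T = 7 - √2 (T = 7 - √((-12 + 5) + 9) = 7 - √(-7 + 9) = 7 - √2 ≈ 5.5858)
R(-4) + T*32 = -6 + (7 - √2)*32 = -6 + (224 - 32*√2) = 218 - 32*√2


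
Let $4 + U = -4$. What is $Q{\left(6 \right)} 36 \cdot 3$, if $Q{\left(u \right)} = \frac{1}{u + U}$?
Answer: $-54$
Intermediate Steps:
$U = -8$ ($U = -4 - 4 = -8$)
$Q{\left(u \right)} = \frac{1}{-8 + u}$ ($Q{\left(u \right)} = \frac{1}{u - 8} = \frac{1}{-8 + u}$)
$Q{\left(6 \right)} 36 \cdot 3 = \frac{1}{-8 + 6} \cdot 36 \cdot 3 = \frac{1}{-2} \cdot 36 \cdot 3 = \left(- \frac{1}{2}\right) 36 \cdot 3 = \left(-18\right) 3 = -54$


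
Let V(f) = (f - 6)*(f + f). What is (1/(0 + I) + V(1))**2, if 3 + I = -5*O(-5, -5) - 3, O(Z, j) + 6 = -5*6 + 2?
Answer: 2686321/26896 ≈ 99.878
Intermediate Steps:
O(Z, j) = -34 (O(Z, j) = -6 + (-5*6 + 2) = -6 + (-30 + 2) = -6 - 28 = -34)
I = 164 (I = -3 + (-5*(-34) - 3) = -3 + (170 - 3) = -3 + 167 = 164)
V(f) = 2*f*(-6 + f) (V(f) = (-6 + f)*(2*f) = 2*f*(-6 + f))
(1/(0 + I) + V(1))**2 = (1/(0 + 164) + 2*1*(-6 + 1))**2 = (1/164 + 2*1*(-5))**2 = (1/164 - 10)**2 = (-1639/164)**2 = 2686321/26896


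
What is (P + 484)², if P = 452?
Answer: 876096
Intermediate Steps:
(P + 484)² = (452 + 484)² = 936² = 876096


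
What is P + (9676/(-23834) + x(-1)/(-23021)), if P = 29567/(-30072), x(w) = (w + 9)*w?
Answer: -11457867984583/8249990280504 ≈ -1.3888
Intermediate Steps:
x(w) = w*(9 + w) (x(w) = (9 + w)*w = w*(9 + w))
P = -29567/30072 (P = 29567*(-1/30072) = -29567/30072 ≈ -0.98321)
P + (9676/(-23834) + x(-1)/(-23021)) = -29567/30072 + (9676/(-23834) - (9 - 1)/(-23021)) = -29567/30072 + (9676*(-1/23834) - 1*8*(-1/23021)) = -29567/30072 + (-4838/11917 - 8*(-1/23021)) = -29567/30072 + (-4838/11917 + 8/23021) = -29567/30072 - 111280262/274341257 = -11457867984583/8249990280504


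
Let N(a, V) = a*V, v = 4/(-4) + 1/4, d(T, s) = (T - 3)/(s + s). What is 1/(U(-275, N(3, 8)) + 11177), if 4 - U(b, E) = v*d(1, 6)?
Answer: 8/89447 ≈ 8.9438e-5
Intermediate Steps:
d(T, s) = (-3 + T)/(2*s) (d(T, s) = (-3 + T)/((2*s)) = (-3 + T)*(1/(2*s)) = (-3 + T)/(2*s))
v = -3/4 (v = 4*(-1/4) + 1*(1/4) = -1 + 1/4 = -3/4 ≈ -0.75000)
N(a, V) = V*a
U(b, E) = 31/8 (U(b, E) = 4 - (-3)*(1/2)*(-3 + 1)/6/4 = 4 - (-3)*(1/2)*(1/6)*(-2)/4 = 4 - (-3)*(-1)/(4*6) = 4 - 1*1/8 = 4 - 1/8 = 31/8)
1/(U(-275, N(3, 8)) + 11177) = 1/(31/8 + 11177) = 1/(89447/8) = 8/89447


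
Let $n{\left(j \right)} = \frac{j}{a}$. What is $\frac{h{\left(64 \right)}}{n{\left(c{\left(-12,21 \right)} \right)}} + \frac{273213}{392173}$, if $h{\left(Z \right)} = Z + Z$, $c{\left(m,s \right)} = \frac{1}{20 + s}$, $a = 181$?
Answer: $\frac{372520699837}{392173} \approx 9.4989 \cdot 10^{5}$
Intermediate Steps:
$h{\left(Z \right)} = 2 Z$
$n{\left(j \right)} = \frac{j}{181}$
$\frac{h{\left(64 \right)}}{n{\left(c{\left(-12,21 \right)} \right)}} + \frac{273213}{392173} = \frac{2 \cdot 64}{\frac{1}{181} \frac{1}{20 + 21}} + \frac{273213}{392173} = \frac{128}{\frac{1}{181} \cdot \frac{1}{41}} + 273213 \cdot \frac{1}{392173} = \frac{128}{\frac{1}{181} \cdot \frac{1}{41}} + \frac{273213}{392173} = 128 \frac{1}{\frac{1}{7421}} + \frac{273213}{392173} = 128 \cdot 7421 + \frac{273213}{392173} = 949888 + \frac{273213}{392173} = \frac{372520699837}{392173}$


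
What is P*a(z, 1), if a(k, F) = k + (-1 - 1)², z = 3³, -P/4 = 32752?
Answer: -4061248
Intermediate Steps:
P = -131008 (P = -4*32752 = -131008)
z = 27
a(k, F) = 4 + k (a(k, F) = k + (-2)² = k + 4 = 4 + k)
P*a(z, 1) = -131008*(4 + 27) = -131008*31 = -4061248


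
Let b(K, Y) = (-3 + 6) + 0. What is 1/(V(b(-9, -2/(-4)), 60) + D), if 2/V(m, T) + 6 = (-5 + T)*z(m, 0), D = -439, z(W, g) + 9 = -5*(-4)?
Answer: -599/262959 ≈ -0.0022779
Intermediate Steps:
z(W, g) = 11 (z(W, g) = -9 - 5*(-4) = -9 + 20 = 11)
b(K, Y) = 3 (b(K, Y) = 3 + 0 = 3)
V(m, T) = 2/(-61 + 11*T) (V(m, T) = 2/(-6 + (-5 + T)*11) = 2/(-6 + (-55 + 11*T)) = 2/(-61 + 11*T))
1/(V(b(-9, -2/(-4)), 60) + D) = 1/(2/(-61 + 11*60) - 439) = 1/(2/(-61 + 660) - 439) = 1/(2/599 - 439) = 1/(-262959/599) = -599/262959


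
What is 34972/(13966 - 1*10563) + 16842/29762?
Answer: 549074995/50640043 ≈ 10.843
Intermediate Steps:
34972/(13966 - 1*10563) + 16842/29762 = 34972/(13966 - 10563) + 16842*(1/29762) = 34972/3403 + 8421/14881 = 549074995/50640043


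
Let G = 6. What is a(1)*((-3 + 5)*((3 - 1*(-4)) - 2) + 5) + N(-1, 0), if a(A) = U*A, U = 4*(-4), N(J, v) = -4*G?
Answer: -264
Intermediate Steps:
N(J, v) = -24 (N(J, v) = -4*6 = -24)
U = -16
a(A) = -16*A
a(1)*((-3 + 5)*((3 - 1*(-4)) - 2) + 5) + N(-1, 0) = (-16*1)*((-3 + 5)*((3 - 1*(-4)) - 2) + 5) - 24 = -16*(2*((3 + 4) - 2) + 5) - 24 = -16*(2*(7 - 2) + 5) - 24 = -16*(2*5 + 5) - 24 = -16*(10 + 5) - 24 = -16*15 - 24 = -240 - 24 = -264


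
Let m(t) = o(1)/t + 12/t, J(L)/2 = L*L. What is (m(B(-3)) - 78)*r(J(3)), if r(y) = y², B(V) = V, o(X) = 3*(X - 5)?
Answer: -25272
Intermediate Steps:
o(X) = -15 + 3*X (o(X) = 3*(-5 + X) = -15 + 3*X)
J(L) = 2*L² (J(L) = 2*(L*L) = 2*L²)
m(t) = 0 (m(t) = (-15 + 3*1)/t + 12/t = (-15 + 3)/t + 12/t = -12/t + 12/t = 0)
(m(B(-3)) - 78)*r(J(3)) = (0 - 78)*(2*3²)² = -78*(2*9)² = -78*18² = -78*324 = -25272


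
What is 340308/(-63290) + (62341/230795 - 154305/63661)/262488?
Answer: -2116851720391404587/393688484963131020 ≈ -5.3770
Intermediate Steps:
340308/(-63290) + (62341/230795 - 154305/63661)/262488 = 340308*(-1/63290) + (62341*(1/230795) - 154305*1/63661)*(1/262488) = -170154/31645 + (2011/7445 - 154305/63661)*(1/262488) = -170154/31645 - 1020778454/473956145*1/262488 = -170154/31645 - 510389227/62203900294380 = -2116851720391404587/393688484963131020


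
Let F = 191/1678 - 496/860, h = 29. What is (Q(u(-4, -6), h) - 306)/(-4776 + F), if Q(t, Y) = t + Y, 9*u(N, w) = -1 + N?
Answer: 901203460/15508840743 ≈ 0.058109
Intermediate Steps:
F = -167007/360770 (F = 191*(1/1678) - 496*1/860 = 191/1678 - 124/215 = -167007/360770 ≈ -0.46292)
u(N, w) = -⅑ + N/9 (u(N, w) = (-1 + N)/9 = -⅑ + N/9)
Q(t, Y) = Y + t
(Q(u(-4, -6), h) - 306)/(-4776 + F) = ((29 + (-⅑ + (⅑)*(-4))) - 306)/(-4776 - 167007/360770) = ((29 + (-⅑ - 4/9)) - 306)/(-1723204527/360770) = ((29 - 5/9) - 306)*(-360770/1723204527) = (256/9 - 306)*(-360770/1723204527) = -2498/9*(-360770/1723204527) = 901203460/15508840743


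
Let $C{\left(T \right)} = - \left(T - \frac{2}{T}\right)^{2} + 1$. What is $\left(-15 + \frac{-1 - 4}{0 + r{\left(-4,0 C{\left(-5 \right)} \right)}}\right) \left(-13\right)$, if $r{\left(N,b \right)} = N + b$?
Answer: $\frac{715}{4} \approx 178.75$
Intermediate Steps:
$C{\left(T \right)} = 1 - \left(T - \frac{2}{T}\right)^{2}$
$\left(-15 + \frac{-1 - 4}{0 + r{\left(-4,0 C{\left(-5 \right)} \right)}}\right) \left(-13\right) = \left(-15 + \frac{-1 - 4}{0 - \left(4 + 0 \left(1 - \frac{\left(-2 + \left(-5\right)^{2}\right)^{2}}{25}\right)\right)}\right) \left(-13\right) = \left(-15 - \frac{5}{0 - \left(4 + 0 \left(1 - \frac{\left(-2 + 25\right)^{2}}{25}\right)\right)}\right) \left(-13\right) = \left(-15 - \frac{5}{0 - \left(4 + 0 \left(1 - \frac{23^{2}}{25}\right)\right)}\right) \left(-13\right) = \left(-15 - \frac{5}{0 - \left(4 + 0 \left(1 - \frac{1}{25} \cdot 529\right)\right)}\right) \left(-13\right) = \left(-15 - \frac{5}{0 - \left(4 + 0 \left(1 - \frac{529}{25}\right)\right)}\right) \left(-13\right) = \left(-15 - \frac{5}{0 + \left(-4 + 0 \left(- \frac{504}{25}\right)\right)}\right) \left(-13\right) = \left(-15 - \frac{5}{0 + \left(-4 + 0\right)}\right) \left(-13\right) = \left(-15 - \frac{5}{0 - 4}\right) \left(-13\right) = \left(-15 - \frac{5}{-4}\right) \left(-13\right) = \left(-15 - - \frac{5}{4}\right) \left(-13\right) = \left(-15 + \frac{5}{4}\right) \left(-13\right) = \left(- \frac{55}{4}\right) \left(-13\right) = \frac{715}{4}$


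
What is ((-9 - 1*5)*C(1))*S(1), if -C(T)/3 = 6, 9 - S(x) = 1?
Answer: 2016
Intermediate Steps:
S(x) = 8 (S(x) = 9 - 1*1 = 9 - 1 = 8)
C(T) = -18 (C(T) = -3*6 = -18)
((-9 - 1*5)*C(1))*S(1) = ((-9 - 1*5)*(-18))*8 = ((-9 - 5)*(-18))*8 = -14*(-18)*8 = 252*8 = 2016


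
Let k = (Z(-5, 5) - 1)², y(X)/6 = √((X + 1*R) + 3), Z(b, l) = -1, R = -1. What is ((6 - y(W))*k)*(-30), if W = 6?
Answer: -720 + 1440*√2 ≈ 1316.5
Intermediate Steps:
y(X) = 6*√(2 + X) (y(X) = 6*√((X + 1*(-1)) + 3) = 6*√((X - 1) + 3) = 6*√((-1 + X) + 3) = 6*√(2 + X))
k = 4 (k = (-1 - 1)² = (-2)² = 4)
((6 - y(W))*k)*(-30) = ((6 - 6*√(2 + 6))*4)*(-30) = ((6 - 6*√8)*4)*(-30) = ((6 - 6*2*√2)*4)*(-30) = ((6 - 12*√2)*4)*(-30) = (24 - 48*√2)*(-30) = -720 + 1440*√2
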